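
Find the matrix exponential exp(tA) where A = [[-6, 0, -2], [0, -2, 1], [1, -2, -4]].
e^{tA} = [[(t^2 - 2*t + 1)*e^{-4*t}, 2*t^2*e^{-4*t}, 2*t*(t - 1)*e^{-4*t}], [t^2*e^{-4*t}/2, (t^2 + 2*t + 1)*e^{-4*t}, t*(t + 1)*e^{-4*t}], [t*(1 - t)*e^{-4*t}, 2*t*(-t - 1)*e^{-4*t}, (1 - 2*t^2)*e^{-4*t}]]

A has Jordan form J = [[-4, 1, 0], [0, -4, 1], [0, 0, -4]] with A = PJP^{-1}, so e^{tA} = P e^{tJ} P^{-1}.

For a Jordan block J_k(λ), e^{tJ_k(λ)} = e^{λt} · (I + tN + t^2 N^2/2! + ... + t^{k-1} N^{k-1}/(k-1)!) where N is the nilpotent superdiagonal part.

Assembling the blocks and conjugating back gives the entries of e^{tA} as shown above.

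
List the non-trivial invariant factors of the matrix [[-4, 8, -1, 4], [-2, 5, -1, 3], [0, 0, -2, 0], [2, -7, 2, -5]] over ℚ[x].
x(x + 2)^3

The Jordan structure of A has elementary divisors (x + 2)^3, x. Arranging the block sizes at each eigenvalue in decreasing order and taking row products gives the invariant factors.

Invariant factors (smallest first, each dividing the next): x(x + 2)^3.

Check: the last factor x(x + 2)^3 is the minimal polynomial, and the product x(x + 2)^3 is the characteristic polynomial.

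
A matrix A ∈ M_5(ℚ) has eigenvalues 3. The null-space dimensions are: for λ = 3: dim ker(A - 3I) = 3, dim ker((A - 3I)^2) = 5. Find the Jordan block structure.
λ = 3: successive nullity increments [3, 2] count blocks of size ≥ k; block sizes are [2, 2, 1].

Jordan blocks: (3, 2), (3, 2), (3, 1)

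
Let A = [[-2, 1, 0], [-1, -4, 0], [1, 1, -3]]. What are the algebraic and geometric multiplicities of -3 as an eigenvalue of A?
The characteristic polynomial is (x + 3)^3, so the factor x + 3 appears with exponent 3: the algebraic multiplicity is 3.

rank(A + 3I) = 1, so the eigenspace has dimension 3 - 1 = 2: the geometric multiplicity is 2.

Since 2 < 3, A is not diagonalizable.

algebraic multiplicity 3, geometric multiplicity 2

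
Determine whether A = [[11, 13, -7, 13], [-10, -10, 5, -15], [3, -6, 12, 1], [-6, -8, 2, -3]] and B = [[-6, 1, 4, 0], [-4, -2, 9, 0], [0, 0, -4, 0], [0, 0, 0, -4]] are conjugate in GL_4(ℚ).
No.

trace(A) = 10 but trace(B) = -16. The trace is a similarity invariant, so A and B are not similar.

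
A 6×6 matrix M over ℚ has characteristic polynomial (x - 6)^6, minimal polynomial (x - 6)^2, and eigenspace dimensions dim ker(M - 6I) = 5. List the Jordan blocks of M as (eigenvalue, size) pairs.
λ = 6: algebraic multiplicity 6 (exponent in χ_M), largest block size 2 (exponent in m_M), 5 blocks (geometric multiplicity). These force block sizes [2, 1, 1, 1, 1].

Jordan blocks: (6, 2), (6, 1), (6, 1), (6, 1), (6, 1)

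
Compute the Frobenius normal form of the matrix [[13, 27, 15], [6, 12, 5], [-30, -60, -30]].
R = [[0, 0, 30], [1, 0, 6], [0, 1, -5]]

The invariant factors of A (the non-unit diagonal entries of the Smith normal form of xI - A over ℚ[x]) are (x + 5)(x^2 - 6), each dividing the next. The characteristic polynomial is their product, (x + 5)(x^2 - 6).

The rational canonical form is the block-diagonal matrix of companion matrices C(f_i):
R = [[0, 0, 30], [1, 0, 6], [0, 1, -5]].

Note the characteristic polynomial does not split into linear factors over ℚ, so A has no Jordan form over ℚ; the rational canonical form exists over any field.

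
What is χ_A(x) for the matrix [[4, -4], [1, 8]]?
xI - A = [[x - 4, 4], [-1, x - 8]].

Expanding det(xI - A) along the first row:
det(xI - A) = + (x - 4)·det([[x - 8]]) - (4)·det([[-1]]).

Evaluating gives χ_A(x) = x^2 - 12x + 36 = (x - 6)^2.

χ_A(x) = (x - 6)^2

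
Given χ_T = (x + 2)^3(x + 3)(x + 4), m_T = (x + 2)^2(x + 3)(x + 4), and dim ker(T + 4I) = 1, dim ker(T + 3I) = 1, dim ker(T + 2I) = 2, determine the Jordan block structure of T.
Jordan blocks: (-4, 1), (-3, 1), (-2, 2), (-2, 1)

λ = -4: algebraic multiplicity 1 (exponent in χ_T), largest block size 1 (exponent in m_T), 1 block (geometric multiplicity). This forces block sizes [1].
λ = -3: algebraic multiplicity 1 (exponent in χ_T), largest block size 1 (exponent in m_T), 1 block (geometric multiplicity). This forces block sizes [1].
λ = -2: algebraic multiplicity 3 (exponent in χ_T), largest block size 2 (exponent in m_T), 2 blocks (geometric multiplicity). These force block sizes [2, 1].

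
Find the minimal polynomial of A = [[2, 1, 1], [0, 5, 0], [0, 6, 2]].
The characteristic polynomial factors as (x - 5)(x - 2)^2. The minimal polynomial is ∏(x - λ)^{k_λ} where k_λ is the size of the largest Jordan block at λ.

For λ = 2: rank(A - 2I) = 2, and the largest Jordan block has size 2 (the smallest k with rank((A - 2I)^k) = rank((A - 2I)^(k+1))).
For λ = 5: rank(A - 5I) = 2, and the largest Jordan block has size 1 (the smallest k with rank((A - 5I)^k) = rank((A - 5I)^(k+1))).

So m_A(x) = (x - 5)(x - 2)^2.

m_A(x) = (x - 5)(x - 2)^2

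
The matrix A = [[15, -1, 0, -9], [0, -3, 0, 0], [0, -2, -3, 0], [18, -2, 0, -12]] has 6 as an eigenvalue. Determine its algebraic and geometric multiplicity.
algebraic multiplicity 1, geometric multiplicity 1

The characteristic polynomial is (x - 6)(x + 3)^3, so the factor x - 6 appears with exponent 1: the algebraic multiplicity is 1.

rank(A - 6I) = 3, so the eigenspace has dimension 4 - 3 = 1: the geometric multiplicity is 1.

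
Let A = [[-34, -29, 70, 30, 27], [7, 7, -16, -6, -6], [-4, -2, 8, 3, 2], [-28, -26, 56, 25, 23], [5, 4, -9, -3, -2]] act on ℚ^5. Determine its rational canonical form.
R = [[0, 0, 0, 0, -9], [1, 0, 0, 0, 15], [0, 1, 0, 0, -7], [0, 0, 1, 0, -2], [0, 0, 0, 1, 4]]

The invariant factors of A (the non-unit diagonal entries of the Smith normal form of xI - A over ℚ[x]) are (x - 3)(x - 1)(x^3 - x + 3), each dividing the next. The characteristic polynomial is their product, (x - 3)(x - 1)(x^3 - x + 3).

The rational canonical form is the block-diagonal matrix of companion matrices C(f_i):
R = [[0, 0, 0, 0, -9], [1, 0, 0, 0, 15], [0, 1, 0, 0, -7], [0, 0, 1, 0, -2], [0, 0, 0, 1, 4]].

Note the characteristic polynomial does not split into linear factors over ℚ, so A has no Jordan form over ℚ; the rational canonical form exists over any field.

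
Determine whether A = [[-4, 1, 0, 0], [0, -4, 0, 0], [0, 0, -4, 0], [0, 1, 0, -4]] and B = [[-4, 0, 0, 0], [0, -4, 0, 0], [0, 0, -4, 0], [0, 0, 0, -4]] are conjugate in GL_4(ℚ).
No.

Both have characteristic polynomial (x + 4)^4, but the minimal polynomial of A is (x + 4)^2 while the minimal polynomial of B is x + 4. The minimal polynomial is a similarity invariant, so A and B are not similar.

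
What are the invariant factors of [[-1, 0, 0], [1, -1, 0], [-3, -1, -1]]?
The Jordan structure of A has elementary divisors (x + 1)^3. Arranging the block sizes at each eigenvalue in decreasing order and taking row products gives the invariant factors.

Invariant factors (smallest first, each dividing the next): (x + 1)^3.

Check: the last factor (x + 1)^3 is the minimal polynomial, and the product (x + 1)^3 is the characteristic polynomial.

(x + 1)^3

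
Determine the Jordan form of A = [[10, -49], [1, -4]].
J = [[3, 1], [0, 3]]

The characteristic polynomial is det(xI - A) = (x - 3)^2, so the eigenvalues are 3 (algebraic multiplicity 2).

For λ = 3: rank(A - 3I) = 1, rank((A - 3I)^2) = 0. The eigenspace has dimension 2 - 1 = 1, so there is 1 Jordan block; the rank sequence gives block sizes [2].

Assembling the blocks gives the Jordan form J above.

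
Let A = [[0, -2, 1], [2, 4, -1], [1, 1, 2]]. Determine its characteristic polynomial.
xI - A = [[x, 2, -1], [-2, x - 4, 1], [-1, -1, x - 2]].

Expanding det(xI - A) along the first row:
det(xI - A) = + (x)·det([[x - 4, 1], [-1, x - 2]]) - (2)·det([[-2, 1], [-1, x - 2]]) + (-1)·det([[-2, x - 4], [-1, -1]]).

Evaluating gives χ_A(x) = x^3 - 6x^2 + 12x - 8 = (x - 2)^3.

χ_A(x) = (x - 2)^3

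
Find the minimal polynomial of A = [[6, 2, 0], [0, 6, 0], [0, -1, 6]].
m_A(x) = (x - 6)^2

The characteristic polynomial factors as (x - 6)^3. The minimal polynomial is ∏(x - λ)^{k_λ} where k_λ is the size of the largest Jordan block at λ.

For λ = 6: rank(A - 6I) = 1, and the largest Jordan block has size 2 (the smallest k with rank((A - 6I)^k) = rank((A - 6I)^(k+1))).

So m_A(x) = (x - 6)^2.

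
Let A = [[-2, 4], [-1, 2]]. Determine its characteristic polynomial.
χ_A(x) = x^2

xI - A = [[x + 2, -4], [1, x - 2]].

Expanding det(xI - A) along the first row:
det(xI - A) = + (x + 2)·det([[x - 2]]) - (-4)·det([[1]]).

Evaluating gives χ_A(x) = x^2.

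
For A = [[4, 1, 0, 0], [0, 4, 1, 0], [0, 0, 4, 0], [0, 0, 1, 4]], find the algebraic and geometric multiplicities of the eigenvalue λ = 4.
The characteristic polynomial is (x - 4)^4, so the factor x - 4 appears with exponent 4: the algebraic multiplicity is 4.

rank(A - 4I) = 2, so the eigenspace has dimension 4 - 2 = 2: the geometric multiplicity is 2.

Since 2 < 4, A is not diagonalizable.

algebraic multiplicity 4, geometric multiplicity 2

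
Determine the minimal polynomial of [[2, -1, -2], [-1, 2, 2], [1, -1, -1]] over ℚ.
The characteristic polynomial factors as (x - 1)^3. The minimal polynomial is ∏(x - λ)^{k_λ} where k_λ is the size of the largest Jordan block at λ.

For λ = 1: rank(A - I) = 1, and the largest Jordan block has size 2 (the smallest k with rank((A - I)^k) = rank((A - I)^(k+1))).

So m_A(x) = (x - 1)^2.

m_A(x) = (x - 1)^2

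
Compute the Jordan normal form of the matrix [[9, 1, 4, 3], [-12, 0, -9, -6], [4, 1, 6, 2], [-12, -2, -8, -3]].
J = [[3, 1, 0, 0], [0, 3, 1, 0], [0, 0, 3, 0], [0, 0, 0, 3]]

The characteristic polynomial is det(xI - A) = (x - 3)^4, so the eigenvalues are 3 (algebraic multiplicity 4).

For λ = 3: rank(A - 3I) = 2, rank((A - 3I)^2) = 1, rank((A - 3I)^3) = 0. The eigenspace has dimension 4 - 2 = 2, so there are 2 Jordan blocks; the rank sequence gives block sizes [3, 1].

Assembling the blocks gives the Jordan form J above.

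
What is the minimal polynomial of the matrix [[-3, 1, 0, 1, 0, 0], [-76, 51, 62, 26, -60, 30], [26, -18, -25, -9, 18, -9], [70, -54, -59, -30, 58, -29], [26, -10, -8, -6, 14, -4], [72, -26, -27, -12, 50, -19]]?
m_A(x) = (x - 6)(x - 2)(x + 5)^3

The characteristic polynomial factors as (x - 6)(x - 2)(x + 5)^4. The minimal polynomial is ∏(x - λ)^{k_λ} where k_λ is the size of the largest Jordan block at λ.

For λ = -5: rank(A + 5I) = 4, and the largest Jordan block has size 3 (the smallest k with rank((A + 5I)^k) = rank((A + 5I)^(k+1))).
For λ = 2: rank(A - 2I) = 5, and the largest Jordan block has size 1 (the smallest k with rank((A - 2I)^k) = rank((A - 2I)^(k+1))).
For λ = 6: rank(A - 6I) = 5, and the largest Jordan block has size 1 (the smallest k with rank((A - 6I)^k) = rank((A - 6I)^(k+1))).

So m_A(x) = (x - 6)(x - 2)(x + 5)^3.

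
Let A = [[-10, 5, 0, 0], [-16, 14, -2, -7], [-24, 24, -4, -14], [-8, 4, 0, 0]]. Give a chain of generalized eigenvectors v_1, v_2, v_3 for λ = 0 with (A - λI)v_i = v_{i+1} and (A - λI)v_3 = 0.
We seek v_1 ∈ ker(A^3) \ ker(A^2), then set v_{i+1} = A v_i.

One such chain is v_1 = [[-3, -6, -8, -3]]^T, v_2 = [[0, 1, 2, 0]]^T, v_3 = [[5, 10, 16, 4]]^T. Check: A v_3 = [[0, 0, 0, 0]]^T = 0.

v_1 = [[-3, -6, -8, -3]]^T, v_2 = [[0, 1, 2, 0]]^T, v_3 = [[5, 10, 16, 4]]^T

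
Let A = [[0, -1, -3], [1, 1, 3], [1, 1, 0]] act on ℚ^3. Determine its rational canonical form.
R = [[0, 0, -3], [1, 0, -1], [0, 1, 1]]

The invariant factors of A (the non-unit diagonal entries of the Smith normal form of xI - A over ℚ[x]) are (x + 1)(x^2 - 2x + 3), each dividing the next. The characteristic polynomial is their product, (x + 1)(x^2 - 2x + 3).

The rational canonical form is the block-diagonal matrix of companion matrices C(f_i):
R = [[0, 0, -3], [1, 0, -1], [0, 1, 1]].

Note the characteristic polynomial does not split into linear factors over ℚ, so A has no Jordan form over ℚ; the rational canonical form exists over any field.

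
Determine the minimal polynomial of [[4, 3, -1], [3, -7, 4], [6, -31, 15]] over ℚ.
The characteristic polynomial factors as (x - 4)^3. The minimal polynomial is ∏(x - λ)^{k_λ} where k_λ is the size of the largest Jordan block at λ.

For λ = 4: rank(A - 4I) = 2, and the largest Jordan block has size 3 (the smallest k with rank((A - 4I)^k) = rank((A - 4I)^(k+1))).

So m_A(x) = (x - 4)^3.

m_A(x) = (x - 4)^3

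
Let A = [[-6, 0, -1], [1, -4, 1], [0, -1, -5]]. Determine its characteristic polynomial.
xI - A = [[x + 6, 0, 1], [-1, x + 4, -1], [0, 1, x + 5]].

Expanding det(xI - A) along the first row:
det(xI - A) = + (x + 6)·det([[x + 4, -1], [1, x + 5]]) - (0)·det([[-1, -1], [0, x + 5]]) + (1)·det([[-1, x + 4], [0, 1]]).

Evaluating gives χ_A(x) = x^3 + 15x^2 + 75x + 125 = (x + 5)^3.

χ_A(x) = (x + 5)^3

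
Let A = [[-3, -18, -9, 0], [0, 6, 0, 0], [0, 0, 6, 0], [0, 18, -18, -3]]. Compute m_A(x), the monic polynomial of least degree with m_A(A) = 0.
m_A(x) = (x - 6)(x + 3)

The characteristic polynomial factors as (x - 6)^2(x + 3)^2. The minimal polynomial is ∏(x - λ)^{k_λ} where k_λ is the size of the largest Jordan block at λ.

For λ = -3: rank(A + 3I) = 2, and the largest Jordan block has size 1 (the smallest k with rank((A + 3I)^k) = rank((A + 3I)^(k+1))).
For λ = 6: rank(A - 6I) = 2, and the largest Jordan block has size 1 (the smallest k with rank((A - 6I)^k) = rank((A - 6I)^(k+1))).

So m_A(x) = (x - 6)(x + 3).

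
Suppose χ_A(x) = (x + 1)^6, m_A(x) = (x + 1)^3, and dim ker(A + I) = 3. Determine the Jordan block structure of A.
Jordan blocks: (-1, 3), (-1, 2), (-1, 1)

λ = -1: algebraic multiplicity 6 (exponent in χ_A), largest block size 3 (exponent in m_A), 3 blocks (geometric multiplicity). These force block sizes [3, 2, 1].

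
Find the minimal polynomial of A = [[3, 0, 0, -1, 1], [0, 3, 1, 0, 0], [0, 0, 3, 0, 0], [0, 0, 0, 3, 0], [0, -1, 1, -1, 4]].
The characteristic polynomial factors as (x - 4)(x - 3)^4. The minimal polynomial is ∏(x - λ)^{k_λ} where k_λ is the size of the largest Jordan block at λ.

For λ = 3: rank(A - 3I) = 3, and the largest Jordan block has size 3 (the smallest k with rank((A - 3I)^k) = rank((A - 3I)^(k+1))).
For λ = 4: rank(A - 4I) = 4, and the largest Jordan block has size 1 (the smallest k with rank((A - 4I)^k) = rank((A - 4I)^(k+1))).

So m_A(x) = (x - 4)(x - 3)^3.

m_A(x) = (x - 4)(x - 3)^3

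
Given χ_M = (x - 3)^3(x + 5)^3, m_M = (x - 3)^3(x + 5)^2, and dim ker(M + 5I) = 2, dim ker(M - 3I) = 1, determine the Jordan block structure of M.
Jordan blocks: (-5, 2), (-5, 1), (3, 3)

λ = -5: algebraic multiplicity 3 (exponent in χ_M), largest block size 2 (exponent in m_M), 2 blocks (geometric multiplicity). These force block sizes [2, 1].
λ = 3: algebraic multiplicity 3 (exponent in χ_M), largest block size 3 (exponent in m_M), 1 block (geometric multiplicity). This forces block sizes [3].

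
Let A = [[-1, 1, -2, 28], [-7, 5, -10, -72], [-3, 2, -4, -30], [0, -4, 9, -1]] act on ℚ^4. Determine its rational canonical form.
R = [[0, 0, 0, 40], [1, 0, 0, 52], [0, 1, 0, 18], [0, 0, 1, -1]]

The invariant factors of A (the non-unit diagonal entries of the Smith normal form of xI - A over ℚ[x]) are (x - 5)(x + 2)^3, each dividing the next. The characteristic polynomial is their product, (x - 5)(x + 2)^3.

The rational canonical form is the block-diagonal matrix of companion matrices C(f_i):
R = [[0, 0, 0, 40], [1, 0, 0, 52], [0, 1, 0, 18], [0, 0, 1, -1]].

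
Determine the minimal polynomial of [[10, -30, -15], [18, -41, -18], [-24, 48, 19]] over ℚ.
The characteristic polynomial factors as (x + 2)(x + 5)^2. The minimal polynomial is ∏(x - λ)^{k_λ} where k_λ is the size of the largest Jordan block at λ.

For λ = -5: rank(A + 5I) = 1, and the largest Jordan block has size 1 (the smallest k with rank((A + 5I)^k) = rank((A + 5I)^(k+1))).
For λ = -2: rank(A + 2I) = 2, and the largest Jordan block has size 1 (the smallest k with rank((A + 2I)^k) = rank((A + 2I)^(k+1))).

So m_A(x) = (x + 2)(x + 5).

m_A(x) = (x + 2)(x + 5)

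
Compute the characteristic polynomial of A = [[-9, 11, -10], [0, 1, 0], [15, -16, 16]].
xI - A = [[x + 9, -11, 10], [0, x - 1, 0], [-15, 16, x - 16]].

Expanding det(xI - A) along the first row:
det(xI - A) = + (x + 9)·det([[x - 1, 0], [16, x - 16]]) - (-11)·det([[0, 0], [-15, x - 16]]) + (10)·det([[0, x - 1], [-15, 16]]).

Evaluating gives χ_A(x) = x^3 - 8x^2 + 13x - 6 = (x - 6)(x - 1)^2.

χ_A(x) = (x - 6)(x - 1)^2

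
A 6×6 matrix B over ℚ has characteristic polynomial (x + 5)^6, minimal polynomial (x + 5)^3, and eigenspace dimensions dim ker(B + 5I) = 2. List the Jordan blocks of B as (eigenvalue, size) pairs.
Jordan blocks: (-5, 3), (-5, 3)

λ = -5: algebraic multiplicity 6 (exponent in χ_B), largest block size 3 (exponent in m_B), 2 blocks (geometric multiplicity). These force block sizes [3, 3].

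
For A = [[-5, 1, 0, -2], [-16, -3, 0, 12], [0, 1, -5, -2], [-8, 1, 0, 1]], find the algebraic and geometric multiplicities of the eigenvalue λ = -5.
The characteristic polynomial is (x - 3)(x + 5)^3, so the factor x + 5 appears with exponent 3: the algebraic multiplicity is 3.

rank(A + 5I) = 2, so the eigenspace has dimension 4 - 2 = 2: the geometric multiplicity is 2.

Since 2 < 3, A is not diagonalizable.

algebraic multiplicity 3, geometric multiplicity 2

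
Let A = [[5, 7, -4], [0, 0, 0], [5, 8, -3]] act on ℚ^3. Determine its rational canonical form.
The invariant factors of A (the non-unit diagonal entries of the Smith normal form of xI - A over ℚ[x]) are x(x^2 - 2x + 5), each dividing the next. The characteristic polynomial is their product, x(x^2 - 2x + 5).

The rational canonical form is the block-diagonal matrix of companion matrices C(f_i):
R = [[0, 0, 0], [1, 0, -5], [0, 1, 2]].

Note the characteristic polynomial does not split into linear factors over ℚ, so A has no Jordan form over ℚ; the rational canonical form exists over any field.

R = [[0, 0, 0], [1, 0, -5], [0, 1, 2]]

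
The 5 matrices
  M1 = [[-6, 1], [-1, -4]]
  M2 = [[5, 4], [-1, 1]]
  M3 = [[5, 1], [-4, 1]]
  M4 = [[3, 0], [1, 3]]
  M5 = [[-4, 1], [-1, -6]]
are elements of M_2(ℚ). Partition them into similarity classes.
2 classes: {M1, M5}, {M2, M3, M4}

Characteristic polynomials: χ_{M1} = (x + 5)^2, χ_{M2} = (x - 3)^2, χ_{M3} = (x - 3)^2, χ_{M4} = (x - 3)^2, χ_{M5} = (x + 5)^2.

{M1, M5}: invariant factors (x + 5)^2.

{M2, M3, M4}: invariant factors (x - 3)^2.

Matrices are similar if and only if their invariant-factor lists agree; the partition into similarity classes is {M1, M5}, {M2, M3, M4}.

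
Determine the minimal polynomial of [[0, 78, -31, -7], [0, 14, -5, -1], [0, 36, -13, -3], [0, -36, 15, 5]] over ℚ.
The characteristic polynomial factors as x(x - 2)^3. The minimal polynomial is ∏(x - λ)^{k_λ} where k_λ is the size of the largest Jordan block at λ.

For λ = 0: rank(A) = 3, and the largest Jordan block has size 1 (the smallest k with rank(A^k) = rank(A^(k+1))).
For λ = 2: rank(A - 2I) = 2, and the largest Jordan block has size 2 (the smallest k with rank((A - 2I)^k) = rank((A - 2I)^(k+1))).

So m_A(x) = x(x - 2)^2.

m_A(x) = x(x - 2)^2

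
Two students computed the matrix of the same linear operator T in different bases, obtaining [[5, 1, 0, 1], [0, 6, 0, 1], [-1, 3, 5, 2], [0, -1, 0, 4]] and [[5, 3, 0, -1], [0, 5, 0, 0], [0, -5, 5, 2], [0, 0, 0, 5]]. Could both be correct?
Two matrices over a field are similar if and only if they have the same invariant factors.

Both A and B have characteristic polynomial (x - 5)^4 and minimal polynomial (x - 5)^2. Computing further, both have invariant factors (x - 5)^2, (x - 5)^2. Hence A and B are similar.

Yes.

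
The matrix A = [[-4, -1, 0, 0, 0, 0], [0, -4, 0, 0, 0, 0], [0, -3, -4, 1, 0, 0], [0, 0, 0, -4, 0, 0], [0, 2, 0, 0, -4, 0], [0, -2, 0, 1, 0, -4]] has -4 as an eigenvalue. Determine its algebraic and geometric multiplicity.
algebraic multiplicity 6, geometric multiplicity 4

The characteristic polynomial is (x + 4)^6, so the factor x + 4 appears with exponent 6: the algebraic multiplicity is 6.

rank(A + 4I) = 2, so the eigenspace has dimension 6 - 2 = 4: the geometric multiplicity is 4.

Since 4 < 6, A is not diagonalizable.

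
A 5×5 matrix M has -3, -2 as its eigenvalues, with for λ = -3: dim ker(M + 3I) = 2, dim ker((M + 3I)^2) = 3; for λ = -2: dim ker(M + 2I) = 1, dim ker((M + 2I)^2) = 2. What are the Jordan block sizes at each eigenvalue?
λ = -3: successive nullity increments [2, 1] count blocks of size ≥ k; block sizes are [2, 1].
λ = -2: successive nullity increments [1, 1] count blocks of size ≥ k; block sizes are [2].

Jordan blocks: (-3, 2), (-3, 1), (-2, 2)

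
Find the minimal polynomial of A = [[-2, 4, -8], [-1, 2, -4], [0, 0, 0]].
m_A(x) = x^2

The characteristic polynomial factors as x^3. The minimal polynomial is ∏(x - λ)^{k_λ} where k_λ is the size of the largest Jordan block at λ.

For λ = 0: rank(A) = 1, and the largest Jordan block has size 2 (the smallest k with rank(A^k) = rank(A^(k+1))).

So m_A(x) = x^2.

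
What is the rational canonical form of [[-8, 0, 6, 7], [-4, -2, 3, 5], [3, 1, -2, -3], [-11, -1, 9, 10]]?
The invariant factors of A (the non-unit diagonal entries of the Smith normal form of xI - A over ℚ[x]) are (x + 2)(x^3 + 4x - 3), each dividing the next. The characteristic polynomial is their product, (x + 2)(x^3 + 4x - 3).

The rational canonical form is the block-diagonal matrix of companion matrices C(f_i):
R = [[0, 0, 0, 6], [1, 0, 0, -5], [0, 1, 0, -4], [0, 0, 1, -2]].

Note the characteristic polynomial does not split into linear factors over ℚ, so A has no Jordan form over ℚ; the rational canonical form exists over any field.

R = [[0, 0, 0, 6], [1, 0, 0, -5], [0, 1, 0, -4], [0, 0, 1, -2]]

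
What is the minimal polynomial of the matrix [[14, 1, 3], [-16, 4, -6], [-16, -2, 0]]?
The characteristic polynomial factors as (x - 6)^3. The minimal polynomial is ∏(x - λ)^{k_λ} where k_λ is the size of the largest Jordan block at λ.

For λ = 6: rank(A - 6I) = 1, and the largest Jordan block has size 2 (the smallest k with rank((A - 6I)^k) = rank((A - 6I)^(k+1))).

So m_A(x) = (x - 6)^2.

m_A(x) = (x - 6)^2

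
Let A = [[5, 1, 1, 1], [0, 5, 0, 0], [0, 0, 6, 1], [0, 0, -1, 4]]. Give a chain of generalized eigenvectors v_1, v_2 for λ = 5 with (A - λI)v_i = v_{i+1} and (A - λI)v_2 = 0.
v_1 = [[-1, 1, 0, 0]]^T, v_2 = [[1, 0, 0, 0]]^T

We seek v_1 ∈ ker((A - 5I)^2) \ ker(A - 5I), then set v_{i+1} = (A - 5I) v_i.

One such chain is v_1 = [[-1, 1, 0, 0]]^T, v_2 = [[1, 0, 0, 0]]^T. Check: (A - 5I) v_2 = [[0, 0, 0, 0]]^T = 0.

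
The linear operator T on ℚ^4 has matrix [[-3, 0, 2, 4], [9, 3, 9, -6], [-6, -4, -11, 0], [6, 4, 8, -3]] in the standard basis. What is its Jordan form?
The characteristic polynomial is det(xI - A) = (x + 3)^3(x + 5), so the eigenvalues are -5 (algebraic multiplicity 1), -3 (algebraic multiplicity 3).

For λ = -5: algebraic multiplicity 1 gives one 1×1 block.

For λ = -3: rank(A + 3I) = 2, rank((A + 3I)^2) = 1. The eigenspace has dimension 4 - 2 = 2, so there are 2 Jordan blocks; the rank sequence gives block sizes [2, 1].

Assembling the blocks gives the Jordan form J above.

J = [[-5, 0, 0, 0], [0, -3, 1, 0], [0, 0, -3, 0], [0, 0, 0, -3]]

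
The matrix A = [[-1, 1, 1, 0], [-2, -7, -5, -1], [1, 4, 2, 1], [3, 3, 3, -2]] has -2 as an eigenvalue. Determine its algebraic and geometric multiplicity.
The characteristic polynomial is (x + 2)^4, so the factor x + 2 appears with exponent 4: the algebraic multiplicity is 4.

rank(A + 2I) = 2, so the eigenspace has dimension 4 - 2 = 2: the geometric multiplicity is 2.

Since 2 < 4, A is not diagonalizable.

algebraic multiplicity 4, geometric multiplicity 2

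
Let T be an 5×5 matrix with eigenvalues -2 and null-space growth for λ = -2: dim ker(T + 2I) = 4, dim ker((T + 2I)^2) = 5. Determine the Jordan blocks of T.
Jordan blocks: (-2, 2), (-2, 1), (-2, 1), (-2, 1)

λ = -2: successive nullity increments [4, 1] count blocks of size ≥ k; block sizes are [2, 1, 1, 1].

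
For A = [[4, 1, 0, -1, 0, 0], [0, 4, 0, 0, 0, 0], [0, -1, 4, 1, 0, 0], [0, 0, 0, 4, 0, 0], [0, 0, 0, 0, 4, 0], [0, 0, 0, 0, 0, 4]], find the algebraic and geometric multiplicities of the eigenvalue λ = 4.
algebraic multiplicity 6, geometric multiplicity 5

The characteristic polynomial is (x - 4)^6, so the factor x - 4 appears with exponent 6: the algebraic multiplicity is 6.

rank(A - 4I) = 1, so the eigenspace has dimension 6 - 1 = 5: the geometric multiplicity is 5.

Since 5 < 6, A is not diagonalizable.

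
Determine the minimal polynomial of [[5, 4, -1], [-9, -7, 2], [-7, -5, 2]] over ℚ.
m_A(x) = x^3

The characteristic polynomial factors as x^3. The minimal polynomial is ∏(x - λ)^{k_λ} where k_λ is the size of the largest Jordan block at λ.

For λ = 0: rank(A) = 2, and the largest Jordan block has size 3 (the smallest k with rank(A^k) = rank(A^(k+1))).

So m_A(x) = x^3.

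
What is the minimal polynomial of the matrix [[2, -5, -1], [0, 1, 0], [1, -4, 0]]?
m_A(x) = (x - 1)^3

The characteristic polynomial factors as (x - 1)^3. The minimal polynomial is ∏(x - λ)^{k_λ} where k_λ is the size of the largest Jordan block at λ.

For λ = 1: rank(A - I) = 2, and the largest Jordan block has size 3 (the smallest k with rank((A - I)^k) = rank((A - I)^(k+1))).

So m_A(x) = (x - 1)^3.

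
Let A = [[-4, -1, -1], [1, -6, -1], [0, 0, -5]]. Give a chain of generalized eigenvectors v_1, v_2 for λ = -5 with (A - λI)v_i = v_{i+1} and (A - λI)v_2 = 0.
We seek v_1 ∈ ker((A + 5I)^2) \ ker(A + 5I), then set v_{i+1} = (A + 5I) v_i.

One such chain is v_1 = [[1, -1, 1]]^T, v_2 = [[1, 1, 0]]^T. Check: (A + 5I) v_2 = [[0, 0, 0]]^T = 0.

v_1 = [[1, -1, 1]]^T, v_2 = [[1, 1, 0]]^T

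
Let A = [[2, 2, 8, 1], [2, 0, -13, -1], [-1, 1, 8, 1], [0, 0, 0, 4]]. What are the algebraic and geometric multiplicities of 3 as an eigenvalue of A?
The characteristic polynomial is (x - 4)^2(x - 3)^2, so the factor x - 3 appears with exponent 2: the algebraic multiplicity is 2.

rank(A - 3I) = 3, so the eigenspace has dimension 4 - 3 = 1: the geometric multiplicity is 1.

Since 1 < 2, A is not diagonalizable.

algebraic multiplicity 2, geometric multiplicity 1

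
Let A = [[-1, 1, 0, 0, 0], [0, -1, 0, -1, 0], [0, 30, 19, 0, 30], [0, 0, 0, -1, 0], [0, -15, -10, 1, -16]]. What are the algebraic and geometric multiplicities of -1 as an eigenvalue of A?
algebraic multiplicity 4, geometric multiplicity 2

The characteristic polynomial is (x - 4)(x + 1)^4, so the factor x + 1 appears with exponent 4: the algebraic multiplicity is 4.

rank(A + I) = 3, so the eigenspace has dimension 5 - 3 = 2: the geometric multiplicity is 2.

Since 2 < 4, A is not diagonalizable.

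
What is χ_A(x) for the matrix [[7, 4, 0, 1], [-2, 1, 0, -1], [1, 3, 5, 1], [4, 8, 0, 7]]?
xI - A = [[x - 7, -4, 0, -1], [2, x - 1, 0, 1], [-1, -3, x - 5, -1], [-4, -8, 0, x - 7]].

Expanding det(xI - A) along the first row:
det(xI - A) = + (x - 7)·det([[x - 1, 0, 1], [-3, x - 5, -1], [-8, 0, x - 7]]) - (-4)·det([[2, 0, 1], [-1, x - 5, -1], [-4, 0, x - 7]]) + (0)·det([[2, x - 1, 1], [-1, -3, -1], [-4, -8, x - 7]]) - (-1)·det([[2, x - 1, 0], [-1, -3, x - 5], [-4, -8, 0]]).

Evaluating gives χ_A(x) = x^4 - 20x^3 + 150x^2 - 500x + 625 = (x - 5)^4.

χ_A(x) = (x - 5)^4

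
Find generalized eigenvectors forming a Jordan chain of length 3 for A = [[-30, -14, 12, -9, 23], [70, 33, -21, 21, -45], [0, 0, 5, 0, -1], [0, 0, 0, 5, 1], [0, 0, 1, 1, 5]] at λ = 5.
v_1 = [[1, -5, 0, 1, -1]]^T, v_2 = [[3, -4, 1, -1, 1]]^T, v_3 = [[-5, 11, -1, 1, 0]]^T

We seek v_1 ∈ ker((A - 5I)^3) \ ker((A - 5I)^2), then set v_{i+1} = (A - 5I) v_i.

One such chain is v_1 = [[1, -5, 0, 1, -1]]^T, v_2 = [[3, -4, 1, -1, 1]]^T, v_3 = [[-5, 11, -1, 1, 0]]^T. Check: (A - 5I) v_3 = [[0, 0, 0, 0, 0]]^T = 0.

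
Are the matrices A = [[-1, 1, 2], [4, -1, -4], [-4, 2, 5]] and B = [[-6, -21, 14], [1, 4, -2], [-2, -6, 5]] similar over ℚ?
Yes.

Two matrices over a field are similar if and only if they have the same invariant factors.

Both A and B have characteristic polynomial (x - 1)^3 and minimal polynomial (x - 1)^2. Computing further, both have invariant factors x - 1, (x - 1)^2. Hence A and B are similar.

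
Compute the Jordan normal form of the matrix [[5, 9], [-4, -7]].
The characteristic polynomial is det(xI - A) = (x + 1)^2, so the eigenvalues are -1 (algebraic multiplicity 2).

For λ = -1: rank(A + I) = 1, rank((A + I)^2) = 0. The eigenspace has dimension 2 - 1 = 1, so there is 1 Jordan block; the rank sequence gives block sizes [2].

Assembling the blocks gives the Jordan form J above.

J = [[-1, 1], [0, -1]]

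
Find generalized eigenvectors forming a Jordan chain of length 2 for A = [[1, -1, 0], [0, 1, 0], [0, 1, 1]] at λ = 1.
v_1 = [[0, 1, -2]]^T, v_2 = [[-1, 0, 1]]^T

We seek v_1 ∈ ker((A - I)^2) \ ker(A - I), then set v_{i+1} = (A - I) v_i.

One such chain is v_1 = [[0, 1, -2]]^T, v_2 = [[-1, 0, 1]]^T. Check: (A - I) v_2 = [[0, 0, 0]]^T = 0.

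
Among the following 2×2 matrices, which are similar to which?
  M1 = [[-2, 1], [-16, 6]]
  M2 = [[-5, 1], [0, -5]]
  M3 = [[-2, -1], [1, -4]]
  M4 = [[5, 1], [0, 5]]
4 classes: {M1}, {M2}, {M3}, {M4}

Characteristic polynomials: χ_{M1} = (x - 2)^2, χ_{M2} = (x + 5)^2, χ_{M3} = (x + 3)^2, χ_{M4} = (x - 5)^2.

{M1}: invariant factors (x - 2)^2.

{M2}: invariant factors (x + 5)^2.

{M3}: invariant factors (x + 3)^2.

{M4}: invariant factors (x - 5)^2.

Matrices are similar if and only if their invariant-factor lists agree; the partition into similarity classes is {M1}, {M2}, {M3}, {M4}.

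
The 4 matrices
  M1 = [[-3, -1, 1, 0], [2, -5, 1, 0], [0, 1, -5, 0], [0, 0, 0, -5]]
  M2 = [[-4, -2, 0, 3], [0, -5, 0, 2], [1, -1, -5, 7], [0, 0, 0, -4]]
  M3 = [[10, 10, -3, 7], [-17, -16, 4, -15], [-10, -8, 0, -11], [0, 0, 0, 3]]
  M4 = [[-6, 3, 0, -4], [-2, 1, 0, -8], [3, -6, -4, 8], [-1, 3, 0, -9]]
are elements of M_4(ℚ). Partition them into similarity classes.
Characteristic polynomials: χ_{M1} = (x + 4)^2(x + 5)^2, χ_{M2} = (x + 4)^2(x + 5)^2, χ_{M3} = (x - 3)(x + 2)^3, χ_{M4} = (x + 4)^2(x + 5)^2.

{M1, M4}: invariant factors x + 5, (x + 4)^2(x + 5).

{M2}: invariant factors (x + 4)^2(x + 5)^2.

{M3}: invariant factors (x - 3)(x + 2)^3.

Matrices are similar if and only if their invariant-factor lists agree; the partition into similarity classes is {M1, M4}, {M2}, {M3}.

3 classes: {M1, M4}, {M2}, {M3}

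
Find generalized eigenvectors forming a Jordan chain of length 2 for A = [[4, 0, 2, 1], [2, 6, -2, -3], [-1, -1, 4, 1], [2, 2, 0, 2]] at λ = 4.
v_1 = [[0, 1, 0, 1]]^T, v_2 = [[1, -1, 0, 0]]^T

We seek v_1 ∈ ker((A - 4I)^2) \ ker(A - 4I), then set v_{i+1} = (A - 4I) v_i.

One such chain is v_1 = [[0, 1, 0, 1]]^T, v_2 = [[1, -1, 0, 0]]^T. Check: (A - 4I) v_2 = [[0, 0, 0, 0]]^T = 0.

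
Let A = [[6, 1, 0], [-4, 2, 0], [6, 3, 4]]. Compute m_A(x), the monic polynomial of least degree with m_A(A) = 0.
The characteristic polynomial factors as (x - 4)^3. The minimal polynomial is ∏(x - λ)^{k_λ} where k_λ is the size of the largest Jordan block at λ.

For λ = 4: rank(A - 4I) = 1, and the largest Jordan block has size 2 (the smallest k with rank((A - 4I)^k) = rank((A - 4I)^(k+1))).

So m_A(x) = (x - 4)^2.

m_A(x) = (x - 4)^2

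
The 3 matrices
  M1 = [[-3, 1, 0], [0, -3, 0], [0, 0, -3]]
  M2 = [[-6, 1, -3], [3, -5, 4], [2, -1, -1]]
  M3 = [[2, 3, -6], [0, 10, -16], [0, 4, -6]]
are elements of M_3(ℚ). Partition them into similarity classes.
3 classes: {M1}, {M2}, {M3}

Characteristic polynomials: χ_{M1} = (x + 3)^3, χ_{M2} = (x + 4)^3, χ_{M3} = (x - 2)^3.

{M1}: invariant factors x + 3, (x + 3)^2.

{M2}: invariant factors (x + 4)^3.

{M3}: invariant factors x - 2, (x - 2)^2.

Matrices are similar if and only if their invariant-factor lists agree; the partition into similarity classes is {M1}, {M2}, {M3}.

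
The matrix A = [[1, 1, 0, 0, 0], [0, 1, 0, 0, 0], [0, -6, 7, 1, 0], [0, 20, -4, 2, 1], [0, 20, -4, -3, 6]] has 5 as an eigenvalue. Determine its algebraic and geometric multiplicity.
algebraic multiplicity 3, geometric multiplicity 1

The characteristic polynomial is (x - 5)^3(x - 1)^2, so the factor x - 5 appears with exponent 3: the algebraic multiplicity is 3.

rank(A - 5I) = 4, so the eigenspace has dimension 5 - 4 = 1: the geometric multiplicity is 1.

Since 1 < 3, A is not diagonalizable.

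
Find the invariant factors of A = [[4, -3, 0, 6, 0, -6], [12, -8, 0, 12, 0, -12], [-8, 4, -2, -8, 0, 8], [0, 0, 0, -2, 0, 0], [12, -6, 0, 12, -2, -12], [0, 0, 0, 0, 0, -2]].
The Jordan structure of A has elementary divisors (x + 2)^2, (x + 2), (x + 2), (x + 2), (x + 2). Arranging the block sizes at each eigenvalue in decreasing order and taking row products gives the invariant factors.

Invariant factors (smallest first, each dividing the next): x + 2, x + 2, x + 2, x + 2, (x + 2)^2.

Check: the last factor (x + 2)^2 is the minimal polynomial, and the product (x + 2)^6 is the characteristic polynomial.

x + 2, x + 2, x + 2, x + 2, (x + 2)^2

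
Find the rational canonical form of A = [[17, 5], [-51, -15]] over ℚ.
The invariant factors of A (the non-unit diagonal entries of the Smith normal form of xI - A over ℚ[x]) are x(x - 2), each dividing the next. The characteristic polynomial is their product, x(x - 2).

The rational canonical form is the block-diagonal matrix of companion matrices C(f_i):
R = [[0, 0], [1, 2]].

R = [[0, 0], [1, 2]]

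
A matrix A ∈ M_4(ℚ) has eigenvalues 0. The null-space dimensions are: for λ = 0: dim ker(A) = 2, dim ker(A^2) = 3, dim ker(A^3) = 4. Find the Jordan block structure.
λ = 0: successive nullity increments [2, 1, 1] count blocks of size ≥ k; block sizes are [3, 1].

Jordan blocks: (0, 3), (0, 1)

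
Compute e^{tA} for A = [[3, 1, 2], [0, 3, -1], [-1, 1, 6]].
A has Jordan form J = [[4, 1, 0], [0, 4, 1], [0, 0, 4]] with A = PJP^{-1}, so e^{tA} = P e^{tJ} P^{-1}.

For a Jordan block J_k(λ), e^{tJ_k(λ)} = e^{λt} · (I + tN + t^2 N^2/2! + ... + t^{k-1} N^{k-1}/(k-1)!) where N is the nilpotent superdiagonal part.

Assembling the blocks and conjugating back gives the entries of e^{tA} as shown above.

e^{tA} = [[(-t^2/2 - t + 1)*e^{4*t}, t*e^{4*t}, t*(t + 4)*e^{4*t}/2], [t^2*e^{4*t}/2, (1 - t)*e^{4*t}, t*(-t - 2)*e^{4*t}/2], [t*(-t - 2)*e^{4*t}/2, t*e^{4*t}, (t^2 + 4*t + 2)*e^{4*t}/2]]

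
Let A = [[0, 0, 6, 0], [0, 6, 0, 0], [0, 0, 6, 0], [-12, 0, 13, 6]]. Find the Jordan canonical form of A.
J = [[0, 0, 0, 0], [0, 6, 1, 0], [0, 0, 6, 0], [0, 0, 0, 6]]

The characteristic polynomial is det(xI - A) = x(x - 6)^3, so the eigenvalues are 0 (algebraic multiplicity 1), 6 (algebraic multiplicity 3).

For λ = 0: algebraic multiplicity 1 gives one 1×1 block.

For λ = 6: rank(A - 6I) = 2, rank((A - 6I)^2) = 1. The eigenspace has dimension 4 - 2 = 2, so there are 2 Jordan blocks; the rank sequence gives block sizes [2, 1].

Assembling the blocks gives the Jordan form J above.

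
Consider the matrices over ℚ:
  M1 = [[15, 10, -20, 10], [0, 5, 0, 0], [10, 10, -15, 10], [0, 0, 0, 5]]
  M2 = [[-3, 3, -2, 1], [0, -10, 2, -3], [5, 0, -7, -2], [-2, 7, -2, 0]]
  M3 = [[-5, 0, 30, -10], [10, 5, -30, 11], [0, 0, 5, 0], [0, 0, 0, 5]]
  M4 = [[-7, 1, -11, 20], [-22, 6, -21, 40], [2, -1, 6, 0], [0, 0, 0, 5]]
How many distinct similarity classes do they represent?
Characteristic polynomials: χ_{M1} = (x - 5)^3(x + 5), χ_{M2} = (x + 5)^4, χ_{M3} = (x - 5)^3(x + 5), χ_{M4} = (x - 5)^3(x + 5).

{M1}: invariant factors x - 5, x - 5, (x - 5)(x + 5).

{M2}: invariant factors x + 5, (x + 5)^3.

{M3, M4}: invariant factors x - 5, (x - 5)^2(x + 5).

Matrices are similar if and only if their invariant-factor lists agree; the partition into similarity classes is {M1}, {M2}, {M3, M4}.

3 classes: {M1}, {M2}, {M3, M4}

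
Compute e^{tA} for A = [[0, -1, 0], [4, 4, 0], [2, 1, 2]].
A has Jordan form J = [[2, 1, 0], [0, 2, 0], [0, 0, 2]] with A = PJP^{-1}, so e^{tA} = P e^{tJ} P^{-1}.

For a Jordan block J_k(λ), e^{tJ_k(λ)} = e^{λt} · (I + tN + t^2 N^2/2! + ... + t^{k-1} N^{k-1}/(k-1)!) where N is the nilpotent superdiagonal part.

Assembling the blocks and conjugating back gives the entries of e^{tA} as shown above.

e^{tA} = [[(1 - 2*t)*e^{2*t}, -t*e^{2*t}, 0], [4*t*e^{2*t}, (2*t + 1)*e^{2*t}, 0], [2*t*e^{2*t}, t*e^{2*t}, e^{2*t}]]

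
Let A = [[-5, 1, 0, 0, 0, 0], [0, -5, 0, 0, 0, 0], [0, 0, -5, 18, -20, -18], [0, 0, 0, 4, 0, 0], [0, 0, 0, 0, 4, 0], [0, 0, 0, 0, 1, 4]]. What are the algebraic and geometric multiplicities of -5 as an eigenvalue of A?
algebraic multiplicity 3, geometric multiplicity 2

The characteristic polynomial is (x - 4)^3(x + 5)^3, so the factor x + 5 appears with exponent 3: the algebraic multiplicity is 3.

rank(A + 5I) = 4, so the eigenspace has dimension 6 - 4 = 2: the geometric multiplicity is 2.

Since 2 < 3, A is not diagonalizable.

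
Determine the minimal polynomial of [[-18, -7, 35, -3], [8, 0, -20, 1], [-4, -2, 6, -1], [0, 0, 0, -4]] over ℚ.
The characteristic polynomial factors as (x + 4)^4. The minimal polynomial is ∏(x - λ)^{k_λ} where k_λ is the size of the largest Jordan block at λ.

For λ = -4: rank(A + 4I) = 2, and the largest Jordan block has size 2 (the smallest k with rank((A + 4I)^k) = rank((A + 4I)^(k+1))).

So m_A(x) = (x + 4)^2.

m_A(x) = (x + 4)^2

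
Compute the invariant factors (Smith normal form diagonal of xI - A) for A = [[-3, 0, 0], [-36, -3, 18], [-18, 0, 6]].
x + 3, (x - 6)(x + 3)

The Jordan structure of A has elementary divisors (x + 3), (x + 3), (x - 6). Arranging the block sizes at each eigenvalue in decreasing order and taking row products gives the invariant factors.

Invariant factors (smallest first, each dividing the next): x + 3, (x - 6)(x + 3).

Check: the last factor (x - 6)(x + 3) is the minimal polynomial, and the product (x - 6)(x + 3)^2 is the characteristic polynomial.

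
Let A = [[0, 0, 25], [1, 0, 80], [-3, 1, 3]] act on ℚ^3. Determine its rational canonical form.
The invariant factors of A (the non-unit diagonal entries of the Smith normal form of xI - A over ℚ[x]) are (x - 5)(x^2 + 2x + 5), each dividing the next. The characteristic polynomial is their product, (x - 5)(x^2 + 2x + 5).

The rational canonical form is the block-diagonal matrix of companion matrices C(f_i):
R = [[0, 0, 25], [1, 0, 5], [0, 1, 3]].

Note the characteristic polynomial does not split into linear factors over ℚ, so A has no Jordan form over ℚ; the rational canonical form exists over any field.

R = [[0, 0, 25], [1, 0, 5], [0, 1, 3]]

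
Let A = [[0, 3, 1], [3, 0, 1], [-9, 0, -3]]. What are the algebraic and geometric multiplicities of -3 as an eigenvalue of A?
algebraic multiplicity 1, geometric multiplicity 1

The characteristic polynomial is x^2(x + 3), so the factor x + 3 appears with exponent 1: the algebraic multiplicity is 1.

rank(A + 3I) = 2, so the eigenspace has dimension 3 - 2 = 1: the geometric multiplicity is 1.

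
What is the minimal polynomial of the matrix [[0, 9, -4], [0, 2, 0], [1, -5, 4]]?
m_A(x) = (x - 2)^3

The characteristic polynomial factors as (x - 2)^3. The minimal polynomial is ∏(x - λ)^{k_λ} where k_λ is the size of the largest Jordan block at λ.

For λ = 2: rank(A - 2I) = 2, and the largest Jordan block has size 3 (the smallest k with rank((A - 2I)^k) = rank((A - 2I)^(k+1))).

So m_A(x) = (x - 2)^3.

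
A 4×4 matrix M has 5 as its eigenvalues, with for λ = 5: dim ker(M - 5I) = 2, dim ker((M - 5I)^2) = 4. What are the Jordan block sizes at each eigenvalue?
λ = 5: successive nullity increments [2, 2] count blocks of size ≥ k; block sizes are [2, 2].

Jordan blocks: (5, 2), (5, 2)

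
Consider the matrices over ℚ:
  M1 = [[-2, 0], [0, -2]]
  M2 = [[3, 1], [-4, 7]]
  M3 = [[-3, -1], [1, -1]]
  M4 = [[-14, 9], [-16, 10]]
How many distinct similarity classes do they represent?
Characteristic polynomials: χ_{M1} = (x + 2)^2, χ_{M2} = (x - 5)^2, χ_{M3} = (x + 2)^2, χ_{M4} = (x + 2)^2.

{M1}: invariant factors x + 2, x + 2.

{M2}: invariant factors (x - 5)^2.

{M3, M4}: invariant factors (x + 2)^2.

Matrices are similar if and only if their invariant-factor lists agree; the partition into similarity classes is {M1}, {M2}, {M3, M4}.

3 classes: {M1}, {M2}, {M3, M4}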